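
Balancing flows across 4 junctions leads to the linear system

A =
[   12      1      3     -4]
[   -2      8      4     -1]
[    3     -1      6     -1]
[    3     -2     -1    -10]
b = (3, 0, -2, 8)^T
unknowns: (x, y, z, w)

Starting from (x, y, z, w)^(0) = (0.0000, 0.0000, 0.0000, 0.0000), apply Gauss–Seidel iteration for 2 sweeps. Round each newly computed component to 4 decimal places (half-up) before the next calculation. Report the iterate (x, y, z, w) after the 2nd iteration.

(0.1259, 0.1688, -0.4836, -0.7476)

Iteration 1:
  x = (3 - (1)·0.0000 - (3)·0.0000 - (-4)·0.0000) / (12) = 0.2500
  y = (0 - (-2)·0.2500 - (4)·0.0000 - (-1)·0.0000) / (8) = 0.0625
  z = (-2 - (3)·0.2500 - (-1)·0.0625 - (-1)·0.0000) / (6) = -0.4479
  w = (8 - (3)·0.2500 - (-2)·0.0625 - (-1)·-0.4479) / (-10) = -0.6927
Iteration 2:
  x = (3 - (1)·0.0625 - (3)·-0.4479 - (-4)·-0.6927) / (12) = 0.1259
  y = (0 - (-2)·0.1259 - (4)·-0.4479 - (-1)·-0.6927) / (8) = 0.1688
  z = (-2 - (3)·0.1259 - (-1)·0.1688 - (-1)·-0.6927) / (6) = -0.4836
  w = (8 - (3)·0.1259 - (-2)·0.1688 - (-1)·-0.4836) / (-10) = -0.7476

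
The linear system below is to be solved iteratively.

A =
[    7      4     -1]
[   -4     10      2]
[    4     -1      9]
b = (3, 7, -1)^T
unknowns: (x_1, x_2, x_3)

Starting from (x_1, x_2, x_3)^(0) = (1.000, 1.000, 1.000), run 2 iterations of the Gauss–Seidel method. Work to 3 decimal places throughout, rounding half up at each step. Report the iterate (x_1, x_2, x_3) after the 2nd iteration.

(0.135, 0.765, -0.086)

Iteration 1:
  x_1 = (3 - (4)·1.000 - (-1)·1.000) / (7) = 0.000
  x_2 = (7 - (-4)·0.000 - (2)·1.000) / (10) = 0.500
  x_3 = (-1 - (4)·0.000 - (-1)·0.500) / (9) = -0.056
Iteration 2:
  x_1 = (3 - (4)·0.500 - (-1)·-0.056) / (7) = 0.135
  x_2 = (7 - (-4)·0.135 - (2)·-0.056) / (10) = 0.765
  x_3 = (-1 - (4)·0.135 - (-1)·0.765) / (9) = -0.086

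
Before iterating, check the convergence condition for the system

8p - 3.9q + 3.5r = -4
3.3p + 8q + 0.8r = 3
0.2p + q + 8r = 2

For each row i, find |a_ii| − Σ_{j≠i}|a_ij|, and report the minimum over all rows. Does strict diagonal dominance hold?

row 1: |8| − (3.9+3.5) = 0.6
row 2: |8| − (3.3+0.8) = 3.9
row 3: |8| − (0.2+1) = 6.8
minimum over rows = 0.6 → strictly diagonally dominant (convergence guaranteed)

0.6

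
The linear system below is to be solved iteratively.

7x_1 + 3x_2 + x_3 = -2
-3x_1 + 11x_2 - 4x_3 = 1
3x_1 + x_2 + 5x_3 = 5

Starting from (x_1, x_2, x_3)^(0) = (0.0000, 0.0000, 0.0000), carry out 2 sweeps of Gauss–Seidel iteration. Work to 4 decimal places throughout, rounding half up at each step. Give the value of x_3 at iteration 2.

Iteration 1:
  x_1 = (-2 - (3)·0.0000 - (1)·0.0000) / (7) = -0.2857
  x_2 = (1 - (-3)·-0.2857 - (-4)·0.0000) / (11) = 0.0130
  x_3 = (5 - (3)·-0.2857 - (1)·0.0130) / (5) = 1.1688
Iteration 2:
  x_1 = (-2 - (3)·0.0130 - (1)·1.1688) / (7) = -0.4583
  x_2 = (1 - (-3)·-0.4583 - (-4)·1.1688) / (11) = 0.3909
  x_3 = (5 - (3)·-0.4583 - (1)·0.3909) / (5) = 1.1968

1.1968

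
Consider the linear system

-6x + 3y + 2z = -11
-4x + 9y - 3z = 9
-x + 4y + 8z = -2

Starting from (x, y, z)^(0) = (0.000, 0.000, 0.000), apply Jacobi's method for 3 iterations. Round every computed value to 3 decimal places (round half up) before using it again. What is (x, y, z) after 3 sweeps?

(2.525, 1.826, -0.834)

Iteration 1:
  x = (-11 - (3)·0.000 - (2)·0.000) / (-6) = 1.833
  y = (9 - (-4)·0.000 - (-3)·0.000) / (9) = 1.000
  z = (-2 - (-1)·0.000 - (4)·0.000) / (8) = -0.250
Iteration 2:
  x = (-11 - (3)·1.000 - (2)·-0.250) / (-6) = 2.250
  y = (9 - (-4)·1.833 - (-3)·-0.250) / (9) = 1.731
  z = (-2 - (-1)·1.833 - (4)·1.000) / (8) = -0.521
Iteration 3:
  x = (-11 - (3)·1.731 - (2)·-0.521) / (-6) = 2.525
  y = (9 - (-4)·2.250 - (-3)·-0.521) / (9) = 1.826
  z = (-2 - (-1)·2.250 - (4)·1.731) / (8) = -0.834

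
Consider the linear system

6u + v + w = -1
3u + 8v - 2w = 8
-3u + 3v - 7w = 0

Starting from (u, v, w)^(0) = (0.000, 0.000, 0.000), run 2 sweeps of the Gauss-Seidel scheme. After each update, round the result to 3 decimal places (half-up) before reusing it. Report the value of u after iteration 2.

-0.432

Iteration 1:
  u = (-1 - (1)·0.000 - (1)·0.000) / (6) = -0.167
  v = (8 - (3)·-0.167 - (-2)·0.000) / (8) = 1.063
  w = (0 - (-3)·-0.167 - (3)·1.063) / (-7) = 0.527
Iteration 2:
  u = (-1 - (1)·1.063 - (1)·0.527) / (6) = -0.432
  v = (8 - (3)·-0.432 - (-2)·0.527) / (8) = 1.294
  w = (0 - (-3)·-0.432 - (3)·1.294) / (-7) = 0.740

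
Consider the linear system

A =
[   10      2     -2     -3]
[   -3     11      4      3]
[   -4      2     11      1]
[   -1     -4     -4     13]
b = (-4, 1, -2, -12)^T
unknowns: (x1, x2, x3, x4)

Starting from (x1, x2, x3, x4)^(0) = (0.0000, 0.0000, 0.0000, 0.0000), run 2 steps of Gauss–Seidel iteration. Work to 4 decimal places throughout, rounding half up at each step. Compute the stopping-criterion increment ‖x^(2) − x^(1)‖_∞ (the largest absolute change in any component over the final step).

Iteration 1:
  x1 = (-4 - (2)·0.0000 - (-2)·0.0000 - (-3)·0.0000) / (10) = -0.4000
  x2 = (1 - (-3)·-0.4000 - (4)·0.0000 - (3)·0.0000) / (11) = -0.0182
  x3 = (-2 - (-4)·-0.4000 - (2)·-0.0182 - (1)·0.0000) / (11) = -0.3240
  x4 = (-12 - (-1)·-0.4000 - (-4)·-0.0182 - (-4)·-0.3240) / (13) = -1.0591
Iteration 2:
  x1 = (-4 - (2)·-0.0182 - (-2)·-0.3240 - (-3)·-1.0591) / (10) = -0.7789
  x2 = (1 - (-3)·-0.7789 - (4)·-0.3240 - (3)·-1.0591) / (11) = 0.2851
  x3 = (-2 - (-4)·-0.7789 - (2)·0.2851 - (1)·-1.0591) / (11) = -0.4206
  x4 = (-12 - (-1)·-0.7789 - (-4)·0.2851 - (-4)·-0.4206) / (13) = -1.0247
Change: (-0.3789, 0.3033, -0.0966, 0.0344) → max |·| = 0.3789

0.3789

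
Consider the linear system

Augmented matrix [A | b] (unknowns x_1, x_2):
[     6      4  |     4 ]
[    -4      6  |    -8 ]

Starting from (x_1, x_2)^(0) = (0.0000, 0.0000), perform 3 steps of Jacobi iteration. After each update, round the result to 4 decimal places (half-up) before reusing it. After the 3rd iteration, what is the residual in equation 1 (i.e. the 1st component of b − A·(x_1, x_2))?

-2.3706

Iteration 1:
  x_1 = (4 - (4)·0.0000) / (6) = 0.6667
  x_2 = (-8 - (-4)·0.0000) / (6) = -1.3333
Iteration 2:
  x_1 = (4 - (4)·-1.3333) / (6) = 1.5555
  x_2 = (-8 - (-4)·0.6667) / (6) = -0.8889
Iteration 3:
  x_1 = (4 - (4)·-0.8889) / (6) = 1.2593
  x_2 = (-8 - (-4)·1.5555) / (6) = -0.2963
Residual b − A·x = (-2.3706, -1.1850)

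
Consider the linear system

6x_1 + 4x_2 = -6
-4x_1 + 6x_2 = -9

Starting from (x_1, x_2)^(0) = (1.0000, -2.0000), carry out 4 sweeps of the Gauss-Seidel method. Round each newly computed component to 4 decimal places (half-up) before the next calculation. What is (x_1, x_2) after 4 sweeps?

Iteration 1:
  x_1 = (-6 - (4)·-2.0000) / (6) = 0.3333
  x_2 = (-9 - (-4)·0.3333) / (6) = -1.2778
Iteration 2:
  x_1 = (-6 - (4)·-1.2778) / (6) = -0.1481
  x_2 = (-9 - (-4)·-0.1481) / (6) = -1.5987
Iteration 3:
  x_1 = (-6 - (4)·-1.5987) / (6) = 0.0658
  x_2 = (-9 - (-4)·0.0658) / (6) = -1.4561
Iteration 4:
  x_1 = (-6 - (4)·-1.4561) / (6) = -0.0293
  x_2 = (-9 - (-4)·-0.0293) / (6) = -1.5195

(-0.0293, -1.5195)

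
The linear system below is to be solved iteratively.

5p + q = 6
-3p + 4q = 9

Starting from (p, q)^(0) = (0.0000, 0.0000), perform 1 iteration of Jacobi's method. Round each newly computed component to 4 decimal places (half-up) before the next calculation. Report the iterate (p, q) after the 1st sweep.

(1.2000, 2.2500)

Iteration 1:
  p = (6 - (1)·0.0000) / (5) = 1.2000
  q = (9 - (-3)·0.0000) / (4) = 2.2500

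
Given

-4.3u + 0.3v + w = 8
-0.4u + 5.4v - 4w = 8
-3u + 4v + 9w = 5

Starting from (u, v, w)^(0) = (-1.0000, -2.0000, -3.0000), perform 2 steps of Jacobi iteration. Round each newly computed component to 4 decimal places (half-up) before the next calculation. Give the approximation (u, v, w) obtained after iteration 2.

(-1.6589, 2.1047, 0.0185)

Iteration 1:
  u = (8 - (0.3)·-2.0000 - (1)·-3.0000) / (-4.3) = -2.6977
  v = (8 - (-0.4)·-1.0000 - (-4)·-3.0000) / (5.4) = -0.8148
  w = (5 - (-3)·-1.0000 - (4)·-2.0000) / (9) = 1.1111
Iteration 2:
  u = (8 - (0.3)·-0.8148 - (1)·1.1111) / (-4.3) = -1.6589
  v = (8 - (-0.4)·-2.6977 - (-4)·1.1111) / (5.4) = 2.1047
  w = (5 - (-3)·-2.6977 - (4)·-0.8148) / (9) = 0.0185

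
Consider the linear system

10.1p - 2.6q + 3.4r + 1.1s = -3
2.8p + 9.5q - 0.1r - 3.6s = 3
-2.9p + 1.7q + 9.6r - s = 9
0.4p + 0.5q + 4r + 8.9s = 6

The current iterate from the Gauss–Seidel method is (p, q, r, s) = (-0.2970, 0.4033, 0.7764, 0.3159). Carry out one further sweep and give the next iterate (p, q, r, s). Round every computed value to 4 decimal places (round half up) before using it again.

One sweep:
  p = (-3 - (-2.6)·0.4033 - (3.4)·0.7764 - (1.1)·0.3159) / (10.1) = -0.4890
  q = (3 - (2.8)·-0.4890 - (-0.1)·0.7764 - (-3.6)·0.3159) / (9.5) = 0.5878
  r = (9 - (-2.9)·-0.4890 - (1.7)·0.5878 - (-1)·0.3159) / (9.6) = 0.7186
  s = (6 - (0.4)·-0.4890 - (0.5)·0.5878 - (4)·0.7186) / (8.9) = 0.3401

(-0.4890, 0.5878, 0.7186, 0.3401)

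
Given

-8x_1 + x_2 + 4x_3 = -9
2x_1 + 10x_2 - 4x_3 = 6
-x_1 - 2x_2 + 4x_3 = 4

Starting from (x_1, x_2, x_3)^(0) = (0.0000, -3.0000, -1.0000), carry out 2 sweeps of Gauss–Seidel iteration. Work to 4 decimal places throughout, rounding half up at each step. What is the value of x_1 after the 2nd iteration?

Iteration 1:
  x_1 = (-9 - (1)·-3.0000 - (4)·-1.0000) / (-8) = 0.2500
  x_2 = (6 - (2)·0.2500 - (-4)·-1.0000) / (10) = 0.1500
  x_3 = (4 - (-1)·0.2500 - (-2)·0.1500) / (4) = 1.1375
Iteration 2:
  x_1 = (-9 - (1)·0.1500 - (4)·1.1375) / (-8) = 1.7125
  x_2 = (6 - (2)·1.7125 - (-4)·1.1375) / (10) = 0.7125
  x_3 = (4 - (-1)·1.7125 - (-2)·0.7125) / (4) = 1.7844

1.7125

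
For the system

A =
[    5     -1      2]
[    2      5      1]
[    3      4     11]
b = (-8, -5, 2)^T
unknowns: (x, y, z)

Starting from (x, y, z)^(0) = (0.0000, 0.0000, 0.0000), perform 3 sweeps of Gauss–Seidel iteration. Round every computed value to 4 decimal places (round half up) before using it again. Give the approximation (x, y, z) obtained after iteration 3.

(-2.0126, -0.3651, 0.8635)

Iteration 1:
  x = (-8 - (-1)·0.0000 - (2)·0.0000) / (5) = -1.6000
  y = (-5 - (2)·-1.6000 - (1)·0.0000) / (5) = -0.3600
  z = (2 - (3)·-1.6000 - (4)·-0.3600) / (11) = 0.7491
Iteration 2:
  x = (-8 - (-1)·-0.3600 - (2)·0.7491) / (5) = -1.9716
  y = (-5 - (2)·-1.9716 - (1)·0.7491) / (5) = -0.3612
  z = (2 - (3)·-1.9716 - (4)·-0.3612) / (11) = 0.8509
Iteration 3:
  x = (-8 - (-1)·-0.3612 - (2)·0.8509) / (5) = -2.0126
  y = (-5 - (2)·-2.0126 - (1)·0.8509) / (5) = -0.3651
  z = (2 - (3)·-2.0126 - (4)·-0.3651) / (11) = 0.8635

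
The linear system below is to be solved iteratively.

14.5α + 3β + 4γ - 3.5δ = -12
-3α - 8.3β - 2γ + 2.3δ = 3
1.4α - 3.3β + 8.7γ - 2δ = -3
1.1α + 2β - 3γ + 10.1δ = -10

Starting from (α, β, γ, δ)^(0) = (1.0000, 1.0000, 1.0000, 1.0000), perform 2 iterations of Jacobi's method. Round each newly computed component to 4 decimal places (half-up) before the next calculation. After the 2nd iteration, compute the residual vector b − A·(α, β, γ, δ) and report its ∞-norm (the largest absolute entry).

3.2438

Iteration 1:
  α = (-12 - (3)·1.0000 - (4)·1.0000 - (-3.5)·1.0000) / (14.5) = -1.0690
  β = (3 - (-3)·1.0000 - (-2)·1.0000 - (2.3)·1.0000) / (-8.3) = -0.6867
  γ = (-3 - (1.4)·1.0000 - (-3.3)·1.0000 - (-2)·1.0000) / (8.7) = 0.1034
  δ = (-10 - (1.1)·1.0000 - (2)·1.0000 - (-3)·1.0000) / (10.1) = -1.0000
Iteration 2:
  α = (-12 - (3)·-0.6867 - (4)·0.1034 - (-3.5)·-1.0000) / (14.5) = -0.9554
  β = (3 - (-3)·-1.0690 - (-2)·0.1034 - (2.3)·-1.0000) / (-8.3) = -0.2771
  γ = (-3 - (1.4)·-1.0690 - (-3.3)·-0.6867 - (-2)·-1.0000) / (8.7) = -0.6632
  δ = (-10 - (1.1)·-1.0690 - (2)·-0.6867 - (-3)·0.1034) / (10.1) = -0.7070
Residual b − A·x = (2.8629, -1.8664, 1.7790, -3.2438); ∞-norm = 3.2438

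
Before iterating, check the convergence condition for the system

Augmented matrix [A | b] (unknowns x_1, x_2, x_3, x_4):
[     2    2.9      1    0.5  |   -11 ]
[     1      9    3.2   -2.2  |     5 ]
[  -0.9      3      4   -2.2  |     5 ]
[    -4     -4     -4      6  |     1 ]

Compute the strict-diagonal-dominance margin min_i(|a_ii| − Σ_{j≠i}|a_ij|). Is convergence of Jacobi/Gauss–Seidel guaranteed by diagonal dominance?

-6

row 1: |2| − (2.9+1+0.5) = -2.4
row 2: |9| − (1+3.2+2.2) = 2.6
row 3: |4| − (0.9+3+2.2) = -2.1
row 4: |6| − (4+4+4) = -6
minimum over rows = -6 → not strictly diagonally dominant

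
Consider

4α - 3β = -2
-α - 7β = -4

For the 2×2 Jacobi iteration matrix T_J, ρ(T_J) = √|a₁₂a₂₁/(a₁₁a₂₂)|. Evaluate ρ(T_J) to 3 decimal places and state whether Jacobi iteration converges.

0.327

a₁₂a₂₁/(a₁₁a₂₂) = (-3)·(-1) / ((4)·(-7)) = -0.107143
ρ = √|-0.107143| = √0.107143 = 0.327
ρ < 1, so Jacobi converges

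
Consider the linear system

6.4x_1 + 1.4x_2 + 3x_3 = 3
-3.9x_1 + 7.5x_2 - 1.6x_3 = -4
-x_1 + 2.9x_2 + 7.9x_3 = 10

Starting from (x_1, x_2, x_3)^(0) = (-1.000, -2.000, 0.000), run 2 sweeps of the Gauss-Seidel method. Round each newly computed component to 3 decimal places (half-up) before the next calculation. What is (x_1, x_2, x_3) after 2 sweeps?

Iteration 1:
  x_1 = (3 - (1.4)·-2.000 - (3)·0.000) / (6.4) = 0.906
  x_2 = (-4 - (-3.9)·0.906 - (-1.6)·0.000) / (7.5) = -0.062
  x_3 = (10 - (-1)·0.906 - (2.9)·-0.062) / (7.9) = 1.403
Iteration 2:
  x_1 = (3 - (1.4)·-0.062 - (3)·1.403) / (6.4) = -0.175
  x_2 = (-4 - (-3.9)·-0.175 - (-1.6)·1.403) / (7.5) = -0.325
  x_3 = (10 - (-1)·-0.175 - (2.9)·-0.325) / (7.9) = 1.363

(-0.175, -0.325, 1.363)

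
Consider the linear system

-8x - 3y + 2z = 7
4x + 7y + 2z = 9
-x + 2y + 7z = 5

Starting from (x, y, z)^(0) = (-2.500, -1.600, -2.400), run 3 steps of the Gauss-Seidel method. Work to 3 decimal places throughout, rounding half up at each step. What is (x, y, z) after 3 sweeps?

(-1.818, 2.388, -0.228)

Iteration 1:
  x = (7 - (-3)·-1.600 - (2)·-2.400) / (-8) = -0.875
  y = (9 - (4)·-0.875 - (2)·-2.400) / (7) = 2.471
  z = (5 - (-1)·-0.875 - (2)·2.471) / (7) = -0.117
Iteration 2:
  x = (7 - (-3)·2.471 - (2)·-0.117) / (-8) = -1.831
  y = (9 - (4)·-1.831 - (2)·-0.117) / (7) = 2.365
  z = (5 - (-1)·-1.831 - (2)·2.365) / (7) = -0.223
Iteration 3:
  x = (7 - (-3)·2.365 - (2)·-0.223) / (-8) = -1.818
  y = (9 - (4)·-1.818 - (2)·-0.223) / (7) = 2.388
  z = (5 - (-1)·-1.818 - (2)·2.388) / (7) = -0.228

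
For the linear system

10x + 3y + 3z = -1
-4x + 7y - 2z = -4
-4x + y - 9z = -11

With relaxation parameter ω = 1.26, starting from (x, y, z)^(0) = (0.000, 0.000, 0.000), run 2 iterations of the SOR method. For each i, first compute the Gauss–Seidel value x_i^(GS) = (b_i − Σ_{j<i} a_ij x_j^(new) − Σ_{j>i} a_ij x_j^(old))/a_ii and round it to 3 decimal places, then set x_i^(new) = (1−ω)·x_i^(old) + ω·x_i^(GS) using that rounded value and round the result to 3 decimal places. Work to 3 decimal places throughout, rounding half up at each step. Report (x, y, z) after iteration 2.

Iteration 1:
  x: GS value = (-1 - (3)·0.000 - (3)·0.000) / (10) = -0.100;  x ← (1−ω)·0.000 + ω·-0.100 = -0.126
  y: GS value = (-4 - (-4)·-0.126 - (-2)·0.000) / (7) = -0.643;  y ← (1−ω)·0.000 + ω·-0.643 = -0.810
  z: GS value = (-11 - (-4)·-0.126 - (1)·-0.810) / (-9) = 1.188;  z ← (1−ω)·0.000 + ω·1.188 = 1.497
Iteration 2:
  x: GS value = (-1 - (3)·-0.810 - (3)·1.497) / (10) = -0.306;  x ← (1−ω)·-0.126 + ω·-0.306 = -0.353
  y: GS value = (-4 - (-4)·-0.353 - (-2)·1.497) / (7) = -0.345;  y ← (1−ω)·-0.810 + ω·-0.345 = -0.224
  z: GS value = (-11 - (-4)·-0.353 - (1)·-0.224) / (-9) = 1.354;  z ← (1−ω)·1.497 + ω·1.354 = 1.317

(-0.353, -0.224, 1.317)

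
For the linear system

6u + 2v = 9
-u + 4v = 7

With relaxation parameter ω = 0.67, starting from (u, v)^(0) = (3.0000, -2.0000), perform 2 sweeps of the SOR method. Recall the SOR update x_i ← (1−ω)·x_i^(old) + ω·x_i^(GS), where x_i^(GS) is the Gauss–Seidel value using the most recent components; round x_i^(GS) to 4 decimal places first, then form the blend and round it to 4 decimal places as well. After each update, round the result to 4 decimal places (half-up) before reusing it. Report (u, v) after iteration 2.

(1.6049, 1.7454)

Iteration 1:
  u: GS value = (9 - (2)·-2.0000) / (6) = 2.1667;  u ← (1−ω)·3.0000 + ω·2.1667 = 2.4417
  v: GS value = (7 - (-1)·2.4417) / (4) = 2.3604;  v ← (1−ω)·-2.0000 + ω·2.3604 = 0.9215
Iteration 2:
  u: GS value = (9 - (2)·0.9215) / (6) = 1.1928;  u ← (1−ω)·2.4417 + ω·1.1928 = 1.6049
  v: GS value = (7 - (-1)·1.6049) / (4) = 2.1512;  v ← (1−ω)·0.9215 + ω·2.1512 = 1.7454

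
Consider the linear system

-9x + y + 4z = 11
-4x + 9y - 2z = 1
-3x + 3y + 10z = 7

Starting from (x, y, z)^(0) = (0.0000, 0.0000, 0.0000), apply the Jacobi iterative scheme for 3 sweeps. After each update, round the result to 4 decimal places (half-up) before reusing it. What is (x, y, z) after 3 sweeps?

Iteration 1:
  x = (11 - (1)·0.0000 - (4)·0.0000) / (-9) = -1.2222
  y = (1 - (-4)·0.0000 - (-2)·0.0000) / (9) = 0.1111
  z = (7 - (-3)·0.0000 - (3)·0.0000) / (10) = 0.7000
Iteration 2:
  x = (11 - (1)·0.1111 - (4)·0.7000) / (-9) = -0.8988
  y = (1 - (-4)·-1.2222 - (-2)·0.7000) / (9) = -0.2765
  z = (7 - (-3)·-1.2222 - (3)·0.1111) / (10) = 0.3000
Iteration 3:
  x = (11 - (1)·-0.2765 - (4)·0.3000) / (-9) = -1.1196
  y = (1 - (-4)·-0.8988 - (-2)·0.3000) / (9) = -0.2217
  z = (7 - (-3)·-0.8988 - (3)·-0.2765) / (10) = 0.5133

(-1.1196, -0.2217, 0.5133)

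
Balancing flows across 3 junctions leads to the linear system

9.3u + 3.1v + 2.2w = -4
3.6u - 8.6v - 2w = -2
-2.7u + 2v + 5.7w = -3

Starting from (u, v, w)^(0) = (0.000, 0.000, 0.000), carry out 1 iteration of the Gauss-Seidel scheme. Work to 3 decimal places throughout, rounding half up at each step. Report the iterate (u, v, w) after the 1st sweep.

(-0.430, 0.053, -0.749)

Iteration 1:
  u = (-4 - (3.1)·0.000 - (2.2)·0.000) / (9.3) = -0.430
  v = (-2 - (3.6)·-0.430 - (-2)·0.000) / (-8.6) = 0.053
  w = (-3 - (-2.7)·-0.430 - (2)·0.053) / (5.7) = -0.749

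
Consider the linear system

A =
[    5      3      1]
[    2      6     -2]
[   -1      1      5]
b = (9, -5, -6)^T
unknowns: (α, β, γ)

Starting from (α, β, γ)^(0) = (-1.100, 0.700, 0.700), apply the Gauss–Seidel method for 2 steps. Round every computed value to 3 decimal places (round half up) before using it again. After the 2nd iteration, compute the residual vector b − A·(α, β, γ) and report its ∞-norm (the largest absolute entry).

Iteration 1:
  α = (9 - (3)·0.700 - (1)·0.700) / (5) = 1.240
  β = (-5 - (2)·1.240 - (-2)·0.700) / (6) = -1.013
  γ = (-6 - (-1)·1.240 - (1)·-1.013) / (5) = -0.749
Iteration 2:
  α = (9 - (3)·-1.013 - (1)·-0.749) / (5) = 2.558
  β = (-5 - (2)·2.558 - (-2)·-0.749) / (6) = -1.936
  γ = (-6 - (-1)·2.558 - (1)·-1.936) / (5) = -0.301
Residual b − A·x = (2.319, 0.898, -0.001); ∞-norm = 2.319

2.319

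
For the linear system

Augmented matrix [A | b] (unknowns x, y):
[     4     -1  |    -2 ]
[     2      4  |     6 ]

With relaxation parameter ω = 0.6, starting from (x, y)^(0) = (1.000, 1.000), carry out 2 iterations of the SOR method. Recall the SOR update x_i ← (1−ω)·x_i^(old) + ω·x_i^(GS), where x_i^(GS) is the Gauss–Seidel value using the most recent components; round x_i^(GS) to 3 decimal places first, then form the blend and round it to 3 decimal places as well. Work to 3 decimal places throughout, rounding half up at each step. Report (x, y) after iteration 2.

Iteration 1:
  x: GS value = (-2 - (-1)·1.000) / (4) = -0.250;  x ← (1−ω)·1.000 + ω·-0.250 = 0.250
  y: GS value = (6 - (2)·0.250) / (4) = 1.375;  y ← (1−ω)·1.000 + ω·1.375 = 1.225
Iteration 2:
  x: GS value = (-2 - (-1)·1.225) / (4) = -0.194;  x ← (1−ω)·0.250 + ω·-0.194 = -0.016
  y: GS value = (6 - (2)·-0.016) / (4) = 1.508;  y ← (1−ω)·1.225 + ω·1.508 = 1.395

(-0.016, 1.395)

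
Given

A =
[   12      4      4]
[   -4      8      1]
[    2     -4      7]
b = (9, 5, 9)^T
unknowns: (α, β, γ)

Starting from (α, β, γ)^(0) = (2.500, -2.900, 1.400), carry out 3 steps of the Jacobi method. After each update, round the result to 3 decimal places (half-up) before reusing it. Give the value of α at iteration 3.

Iteration 1:
  α = (9 - (4)·-2.900 - (4)·1.400) / (12) = 1.250
  β = (5 - (-4)·2.500 - (1)·1.400) / (8) = 1.700
  γ = (9 - (2)·2.500 - (-4)·-2.900) / (7) = -1.086
Iteration 2:
  α = (9 - (4)·1.700 - (4)·-1.086) / (12) = 0.545
  β = (5 - (-4)·1.250 - (1)·-1.086) / (8) = 1.386
  γ = (9 - (2)·1.250 - (-4)·1.700) / (7) = 1.900
Iteration 3:
  α = (9 - (4)·1.386 - (4)·1.900) / (12) = -0.345
  β = (5 - (-4)·0.545 - (1)·1.900) / (8) = 0.660
  γ = (9 - (2)·0.545 - (-4)·1.386) / (7) = 1.922

-0.345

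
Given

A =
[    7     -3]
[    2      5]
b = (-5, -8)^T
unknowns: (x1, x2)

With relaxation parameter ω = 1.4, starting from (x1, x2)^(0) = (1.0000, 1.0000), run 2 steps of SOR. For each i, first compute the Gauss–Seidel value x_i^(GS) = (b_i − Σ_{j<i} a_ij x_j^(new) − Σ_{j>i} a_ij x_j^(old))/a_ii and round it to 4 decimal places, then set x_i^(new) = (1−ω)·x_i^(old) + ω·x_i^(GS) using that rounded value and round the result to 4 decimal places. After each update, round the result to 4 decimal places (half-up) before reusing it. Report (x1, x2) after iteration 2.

Iteration 1:
  x1: GS value = (-5 - (-3)·1.0000) / (7) = -0.2857;  x1 ← (1−ω)·1.0000 + ω·-0.2857 = -0.8000
  x2: GS value = (-8 - (2)·-0.8000) / (5) = -1.2800;  x2 ← (1−ω)·1.0000 + ω·-1.2800 = -2.1920
Iteration 2:
  x1: GS value = (-5 - (-3)·-2.1920) / (7) = -1.6537;  x1 ← (1−ω)·-0.8000 + ω·-1.6537 = -1.9952
  x2: GS value = (-8 - (2)·-1.9952) / (5) = -0.8019;  x2 ← (1−ω)·-2.1920 + ω·-0.8019 = -0.2459

(-1.9952, -0.2459)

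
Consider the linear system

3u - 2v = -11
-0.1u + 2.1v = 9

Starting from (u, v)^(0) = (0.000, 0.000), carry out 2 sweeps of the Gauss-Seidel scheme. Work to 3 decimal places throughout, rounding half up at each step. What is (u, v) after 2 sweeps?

Iteration 1:
  u = (-11 - (-2)·0.000) / (3) = -3.667
  v = (9 - (-0.1)·-3.667) / (2.1) = 4.111
Iteration 2:
  u = (-11 - (-2)·4.111) / (3) = -0.926
  v = (9 - (-0.1)·-0.926) / (2.1) = 4.242

(-0.926, 4.242)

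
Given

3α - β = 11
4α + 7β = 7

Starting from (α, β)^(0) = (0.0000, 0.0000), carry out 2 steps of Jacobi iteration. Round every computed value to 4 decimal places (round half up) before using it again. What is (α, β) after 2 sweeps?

Iteration 1:
  α = (11 - (-1)·0.0000) / (3) = 3.6667
  β = (7 - (4)·0.0000) / (7) = 1.0000
Iteration 2:
  α = (11 - (-1)·1.0000) / (3) = 4.0000
  β = (7 - (4)·3.6667) / (7) = -1.0953

(4.0000, -1.0953)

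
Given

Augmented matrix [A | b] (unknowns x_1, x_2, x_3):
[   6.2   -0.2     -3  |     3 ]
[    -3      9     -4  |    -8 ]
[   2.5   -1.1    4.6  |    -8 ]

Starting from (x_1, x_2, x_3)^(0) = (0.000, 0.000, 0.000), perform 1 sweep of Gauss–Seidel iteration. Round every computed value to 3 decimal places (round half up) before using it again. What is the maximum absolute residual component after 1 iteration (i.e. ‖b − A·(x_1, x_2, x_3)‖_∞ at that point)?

8.700

Iteration 1:
  x_1 = (3 - (-0.2)·0.000 - (-3)·0.000) / (6.2) = 0.484
  x_2 = (-8 - (-3)·0.484 - (-4)·0.000) / (9) = -0.728
  x_3 = (-8 - (2.5)·0.484 - (-1.1)·-0.728) / (4.6) = -2.176
Residual b − A·x = (-6.674, -8.700, -0.001); ∞-norm = 8.700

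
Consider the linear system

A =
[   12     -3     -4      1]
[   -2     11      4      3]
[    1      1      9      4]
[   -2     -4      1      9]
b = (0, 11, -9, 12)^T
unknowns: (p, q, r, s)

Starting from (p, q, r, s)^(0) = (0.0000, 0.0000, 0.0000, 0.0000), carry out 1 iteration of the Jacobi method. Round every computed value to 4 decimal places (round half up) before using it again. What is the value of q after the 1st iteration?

1.0000

Iteration 1:
  p = (0 - (-3)·0.0000 - (-4)·0.0000 - (1)·0.0000) / (12) = 0.0000
  q = (11 - (-2)·0.0000 - (4)·0.0000 - (3)·0.0000) / (11) = 1.0000
  r = (-9 - (1)·0.0000 - (1)·0.0000 - (4)·0.0000) / (9) = -1.0000
  s = (12 - (-2)·0.0000 - (-4)·0.0000 - (1)·0.0000) / (9) = 1.3333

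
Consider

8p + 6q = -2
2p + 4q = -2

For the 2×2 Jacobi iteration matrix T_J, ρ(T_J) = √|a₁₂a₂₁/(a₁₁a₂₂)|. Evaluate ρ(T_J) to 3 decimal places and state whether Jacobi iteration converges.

0.612

a₁₂a₂₁/(a₁₁a₂₂) = (6)·(2) / ((8)·(4)) = 0.375000
ρ = √|0.375000| = √0.375000 = 0.612
ρ < 1, so Jacobi converges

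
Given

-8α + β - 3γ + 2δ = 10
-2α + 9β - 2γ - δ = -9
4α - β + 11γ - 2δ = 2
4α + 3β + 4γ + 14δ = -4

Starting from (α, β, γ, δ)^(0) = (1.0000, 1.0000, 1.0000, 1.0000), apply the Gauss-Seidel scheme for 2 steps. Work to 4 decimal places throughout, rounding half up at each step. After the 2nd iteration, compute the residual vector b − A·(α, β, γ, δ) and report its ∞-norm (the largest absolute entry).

0.3528

Iteration 1:
  α = (10 - (1)·1.0000 - (-3)·1.0000 - (2)·1.0000) / (-8) = -1.2500
  β = (-9 - (-2)·-1.2500 - (-2)·1.0000 - (-1)·1.0000) / (9) = -0.9444
  γ = (2 - (4)·-1.2500 - (-1)·-0.9444 - (-2)·1.0000) / (11) = 0.7323
  δ = (-4 - (4)·-1.2500 - (3)·-0.9444 - (4)·0.7323) / (14) = 0.0646
Iteration 2:
  α = (10 - (1)·-0.9444 - (-3)·0.7323 - (2)·0.0646) / (-8) = -1.6265
  β = (-9 - (-2)·-1.6265 - (-2)·0.7323 - (-1)·0.0646) / (9) = -1.1915
  γ = (2 - (4)·-1.6265 - (-1)·-1.1915 - (-2)·0.0646) / (11) = 0.6767
  δ = (-4 - (4)·-1.6265 - (3)·-1.1915 - (4)·0.6767) / (14) = 0.2410
Residual b − A·x = (-0.2724, 0.0649, 0.3528, -0.0003); ∞-norm = 0.3528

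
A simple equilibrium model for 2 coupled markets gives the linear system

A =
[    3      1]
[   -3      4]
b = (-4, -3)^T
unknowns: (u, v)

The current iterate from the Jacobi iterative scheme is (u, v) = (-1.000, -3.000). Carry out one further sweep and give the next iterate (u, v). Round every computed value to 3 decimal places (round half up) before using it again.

(-0.333, -1.500)

One sweep:
  u = (-4 - (1)·-3.000) / (3) = -0.333
  v = (-3 - (-3)·-1.000) / (4) = -1.500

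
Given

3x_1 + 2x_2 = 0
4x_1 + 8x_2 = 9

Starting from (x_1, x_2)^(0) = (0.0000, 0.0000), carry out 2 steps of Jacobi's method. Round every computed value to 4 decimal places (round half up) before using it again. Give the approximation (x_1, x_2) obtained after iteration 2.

(-0.7500, 1.1250)

Iteration 1:
  x_1 = (0 - (2)·0.0000) / (3) = 0.0000
  x_2 = (9 - (4)·0.0000) / (8) = 1.1250
Iteration 2:
  x_1 = (0 - (2)·1.1250) / (3) = -0.7500
  x_2 = (9 - (4)·0.0000) / (8) = 1.1250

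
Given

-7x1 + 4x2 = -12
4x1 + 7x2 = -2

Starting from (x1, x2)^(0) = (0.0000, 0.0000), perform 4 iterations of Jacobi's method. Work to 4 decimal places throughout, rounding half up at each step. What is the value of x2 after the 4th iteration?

Iteration 1:
  x1 = (-12 - (4)·0.0000) / (-7) = 1.7143
  x2 = (-2 - (4)·0.0000) / (7) = -0.2857
Iteration 2:
  x1 = (-12 - (4)·-0.2857) / (-7) = 1.5510
  x2 = (-2 - (4)·1.7143) / (7) = -1.2653
Iteration 3:
  x1 = (-12 - (4)·-1.2653) / (-7) = 0.9913
  x2 = (-2 - (4)·1.5510) / (7) = -1.1720
Iteration 4:
  x1 = (-12 - (4)·-1.1720) / (-7) = 1.0446
  x2 = (-2 - (4)·0.9913) / (7) = -0.8522

-0.8522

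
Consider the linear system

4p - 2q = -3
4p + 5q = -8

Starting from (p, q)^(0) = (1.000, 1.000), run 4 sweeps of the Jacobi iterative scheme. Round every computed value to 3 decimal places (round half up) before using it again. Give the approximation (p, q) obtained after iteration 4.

(-0.770, -0.440)

Iteration 1:
  p = (-3 - (-2)·1.000) / (4) = -0.250
  q = (-8 - (4)·1.000) / (5) = -2.400
Iteration 2:
  p = (-3 - (-2)·-2.400) / (4) = -1.950
  q = (-8 - (4)·-0.250) / (5) = -1.400
Iteration 3:
  p = (-3 - (-2)·-1.400) / (4) = -1.450
  q = (-8 - (4)·-1.950) / (5) = -0.040
Iteration 4:
  p = (-3 - (-2)·-0.040) / (4) = -0.770
  q = (-8 - (4)·-1.450) / (5) = -0.440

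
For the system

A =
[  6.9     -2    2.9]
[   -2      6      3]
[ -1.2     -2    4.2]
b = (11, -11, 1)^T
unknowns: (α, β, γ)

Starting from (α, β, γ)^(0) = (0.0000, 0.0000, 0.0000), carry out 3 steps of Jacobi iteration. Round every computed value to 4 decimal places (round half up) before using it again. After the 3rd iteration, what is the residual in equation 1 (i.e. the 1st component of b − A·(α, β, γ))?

Iteration 1:
  α = (11 - (-2)·0.0000 - (2.9)·0.0000) / (6.9) = 1.5942
  β = (-11 - (-2)·0.0000 - (3)·0.0000) / (6) = -1.8333
  γ = (1 - (-1.2)·0.0000 - (-2)·0.0000) / (4.2) = 0.2381
Iteration 2:
  α = (11 - (-2)·-1.8333 - (2.9)·0.2381) / (6.9) = 0.9627
  β = (-11 - (-2)·1.5942 - (3)·0.2381) / (6) = -1.4210
  γ = (1 - (-1.2)·1.5942 - (-2)·-1.8333) / (4.2) = -0.1794
Iteration 3:
  α = (11 - (-2)·-1.4210 - (2.9)·-0.1794) / (6.9) = 1.2577
  β = (-11 - (-2)·0.9627 - (3)·-0.1794) / (6) = -1.4227
  γ = (1 - (-1.2)·0.9627 - (-2)·-1.4210) / (4.2) = -0.1635
Residual b − A·x = (-0.0494, 0.5421, 0.3505)

-0.0494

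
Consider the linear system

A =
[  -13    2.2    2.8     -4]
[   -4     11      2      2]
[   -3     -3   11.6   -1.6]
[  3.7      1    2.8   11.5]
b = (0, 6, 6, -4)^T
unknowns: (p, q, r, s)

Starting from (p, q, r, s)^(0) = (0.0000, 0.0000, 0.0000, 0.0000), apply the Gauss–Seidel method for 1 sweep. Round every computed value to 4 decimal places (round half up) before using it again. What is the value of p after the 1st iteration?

Iteration 1:
  p = (0 - (2.2)·0.0000 - (2.8)·0.0000 - (-4)·0.0000) / (-13) = 0.0000
  q = (6 - (-4)·0.0000 - (2)·0.0000 - (2)·0.0000) / (11) = 0.5455
  r = (6 - (-3)·0.0000 - (-3)·0.5455 - (-1.6)·0.0000) / (11.6) = 0.6583
  s = (-4 - (3.7)·0.0000 - (1)·0.5455 - (2.8)·0.6583) / (11.5) = -0.5555

0.0000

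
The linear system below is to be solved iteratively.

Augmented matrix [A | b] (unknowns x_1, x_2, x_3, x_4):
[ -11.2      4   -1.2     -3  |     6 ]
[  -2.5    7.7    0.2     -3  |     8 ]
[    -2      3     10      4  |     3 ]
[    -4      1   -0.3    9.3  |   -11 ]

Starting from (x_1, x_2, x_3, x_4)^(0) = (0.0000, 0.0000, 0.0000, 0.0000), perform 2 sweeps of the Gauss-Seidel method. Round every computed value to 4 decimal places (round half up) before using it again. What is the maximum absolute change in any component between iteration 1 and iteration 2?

0.8530

Iteration 1:
  x_1 = (6 - (4)·0.0000 - (-1.2)·0.0000 - (-3)·0.0000) / (-11.2) = -0.5357
  x_2 = (8 - (-2.5)·-0.5357 - (0.2)·0.0000 - (-3)·0.0000) / (7.7) = 0.8650
  x_3 = (3 - (-2)·-0.5357 - (3)·0.8650 - (4)·0.0000) / (10) = -0.0666
  x_4 = (-11 - (-4)·-0.5357 - (1)·0.8650 - (-0.3)·-0.0666) / (9.3) = -1.5084
Iteration 2:
  x_1 = (6 - (4)·0.8650 - (-1.2)·-0.0666 - (-3)·-1.5084) / (-11.2) = 0.1844
  x_2 = (8 - (-2.5)·0.1844 - (0.2)·-0.0666 - (-3)·-1.5084) / (7.7) = 0.5129
  x_3 = (3 - (-2)·0.1844 - (3)·0.5129 - (4)·-1.5084) / (10) = 0.7864
  x_4 = (-11 - (-4)·0.1844 - (1)·0.5129 - (-0.3)·0.7864) / (9.3) = -1.1333
Change: (0.7201, -0.3521, 0.8530, 0.3751) → max |·| = 0.8530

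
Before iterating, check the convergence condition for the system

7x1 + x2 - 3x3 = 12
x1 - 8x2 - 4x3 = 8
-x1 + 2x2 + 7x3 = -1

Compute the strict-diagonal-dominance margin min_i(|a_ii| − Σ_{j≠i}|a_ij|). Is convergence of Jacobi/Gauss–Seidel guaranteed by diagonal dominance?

row 1: |7| − (1+3) = 3
row 2: |-8| − (1+4) = 3
row 3: |7| − (1+2) = 4
minimum over rows = 3 → strictly diagonally dominant (convergence guaranteed)

3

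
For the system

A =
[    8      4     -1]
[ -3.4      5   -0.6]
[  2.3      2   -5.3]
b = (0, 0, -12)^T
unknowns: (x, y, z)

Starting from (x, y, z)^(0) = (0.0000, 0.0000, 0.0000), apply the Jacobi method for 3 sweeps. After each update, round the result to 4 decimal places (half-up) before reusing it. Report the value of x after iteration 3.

0.1472

Iteration 1:
  x = (0 - (4)·0.0000 - (-1)·0.0000) / (8) = 0.0000
  y = (0 - (-3.4)·0.0000 - (-0.6)·0.0000) / (5) = 0.0000
  z = (-12 - (2.3)·0.0000 - (2)·0.0000) / (-5.3) = 2.2642
Iteration 2:
  x = (0 - (4)·0.0000 - (-1)·2.2642) / (8) = 0.2830
  y = (0 - (-3.4)·0.0000 - (-0.6)·2.2642) / (5) = 0.2717
  z = (-12 - (2.3)·0.0000 - (2)·0.0000) / (-5.3) = 2.2642
Iteration 3:
  x = (0 - (4)·0.2717 - (-1)·2.2642) / (8) = 0.1472
  y = (0 - (-3.4)·0.2830 - (-0.6)·2.2642) / (5) = 0.4641
  z = (-12 - (2.3)·0.2830 - (2)·0.2717) / (-5.3) = 2.4895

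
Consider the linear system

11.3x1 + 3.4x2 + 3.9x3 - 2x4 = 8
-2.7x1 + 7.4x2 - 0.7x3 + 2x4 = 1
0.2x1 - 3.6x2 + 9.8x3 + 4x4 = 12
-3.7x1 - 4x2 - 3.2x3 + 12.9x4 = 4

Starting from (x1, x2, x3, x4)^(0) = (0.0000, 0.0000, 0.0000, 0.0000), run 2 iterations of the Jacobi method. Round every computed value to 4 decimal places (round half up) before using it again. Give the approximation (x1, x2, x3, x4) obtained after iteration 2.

(0.2996, 0.4255, 1.1331, 0.8588)

Iteration 1:
  x1 = (8 - (3.4)·0.0000 - (3.9)·0.0000 - (-2)·0.0000) / (11.3) = 0.7080
  x2 = (1 - (-2.7)·0.0000 - (-0.7)·0.0000 - (2)·0.0000) / (7.4) = 0.1351
  x3 = (12 - (0.2)·0.0000 - (-3.6)·0.0000 - (4)·0.0000) / (9.8) = 1.2245
  x4 = (4 - (-3.7)·0.0000 - (-4)·0.0000 - (-3.2)·0.0000) / (12.9) = 0.3101
Iteration 2:
  x1 = (8 - (3.4)·0.1351 - (3.9)·1.2245 - (-2)·0.3101) / (11.3) = 0.2996
  x2 = (1 - (-2.7)·0.7080 - (-0.7)·1.2245 - (2)·0.3101) / (7.4) = 0.4255
  x3 = (12 - (0.2)·0.7080 - (-3.6)·0.1351 - (4)·0.3101) / (9.8) = 1.1331
  x4 = (4 - (-3.7)·0.7080 - (-4)·0.1351 - (-3.2)·1.2245) / (12.9) = 0.8588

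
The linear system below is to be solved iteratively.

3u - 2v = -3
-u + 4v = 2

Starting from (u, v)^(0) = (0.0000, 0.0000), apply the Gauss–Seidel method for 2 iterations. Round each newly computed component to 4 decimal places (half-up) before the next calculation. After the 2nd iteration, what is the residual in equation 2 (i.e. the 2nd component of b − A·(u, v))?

Iteration 1:
  u = (-3 - (-2)·0.0000) / (3) = -1.0000
  v = (2 - (-1)·-1.0000) / (4) = 0.2500
Iteration 2:
  u = (-3 - (-2)·0.2500) / (3) = -0.8333
  v = (2 - (-1)·-0.8333) / (4) = 0.2917
Residual b − A·x = (0.0833, -0.0001)

-0.0001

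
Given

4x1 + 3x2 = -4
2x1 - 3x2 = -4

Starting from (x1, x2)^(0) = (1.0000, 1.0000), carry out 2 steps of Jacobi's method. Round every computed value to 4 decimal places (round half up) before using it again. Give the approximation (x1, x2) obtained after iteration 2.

Iteration 1:
  x1 = (-4 - (3)·1.0000) / (4) = -1.7500
  x2 = (-4 - (2)·1.0000) / (-3) = 2.0000
Iteration 2:
  x1 = (-4 - (3)·2.0000) / (4) = -2.5000
  x2 = (-4 - (2)·-1.7500) / (-3) = 0.1667

(-2.5000, 0.1667)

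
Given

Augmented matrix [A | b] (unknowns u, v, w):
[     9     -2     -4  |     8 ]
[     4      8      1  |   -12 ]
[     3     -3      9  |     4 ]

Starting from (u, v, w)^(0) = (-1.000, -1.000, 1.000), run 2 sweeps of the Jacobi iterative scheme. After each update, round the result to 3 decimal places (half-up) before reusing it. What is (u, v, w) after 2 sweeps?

(0.836, -2.111, -0.301)

Iteration 1:
  u = (8 - (-2)·-1.000 - (-4)·1.000) / (9) = 1.111
  v = (-12 - (4)·-1.000 - (1)·1.000) / (8) = -1.125
  w = (4 - (3)·-1.000 - (-3)·-1.000) / (9) = 0.444
Iteration 2:
  u = (8 - (-2)·-1.125 - (-4)·0.444) / (9) = 0.836
  v = (-12 - (4)·1.111 - (1)·0.444) / (8) = -2.111
  w = (4 - (3)·1.111 - (-3)·-1.125) / (9) = -0.301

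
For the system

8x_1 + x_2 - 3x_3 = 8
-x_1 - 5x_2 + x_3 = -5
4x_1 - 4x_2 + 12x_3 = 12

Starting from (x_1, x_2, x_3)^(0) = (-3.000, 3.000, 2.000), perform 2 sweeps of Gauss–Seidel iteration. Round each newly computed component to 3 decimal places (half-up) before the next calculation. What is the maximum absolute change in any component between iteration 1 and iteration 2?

Iteration 1:
  x_1 = (8 - (1)·3.000 - (-3)·2.000) / (8) = 1.375
  x_2 = (-5 - (-1)·1.375 - (1)·2.000) / (-5) = 1.125
  x_3 = (12 - (4)·1.375 - (-4)·1.125) / (12) = 0.917
Iteration 2:
  x_1 = (8 - (1)·1.125 - (-3)·0.917) / (8) = 1.203
  x_2 = (-5 - (-1)·1.203 - (1)·0.917) / (-5) = 0.943
  x_3 = (12 - (4)·1.203 - (-4)·0.943) / (12) = 0.913
Change: (-0.172, -0.182, -0.004) → max |·| = 0.182

0.182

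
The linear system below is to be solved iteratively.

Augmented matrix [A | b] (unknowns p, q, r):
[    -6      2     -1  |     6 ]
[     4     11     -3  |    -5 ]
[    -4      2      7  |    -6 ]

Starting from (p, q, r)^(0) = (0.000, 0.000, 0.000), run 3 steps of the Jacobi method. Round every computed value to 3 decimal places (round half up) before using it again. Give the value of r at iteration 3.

-1.341

Iteration 1:
  p = (6 - (2)·0.000 - (-1)·0.000) / (-6) = -1.000
  q = (-5 - (4)·0.000 - (-3)·0.000) / (11) = -0.455
  r = (-6 - (-4)·0.000 - (2)·0.000) / (7) = -0.857
Iteration 2:
  p = (6 - (2)·-0.455 - (-1)·-0.857) / (-6) = -1.009
  q = (-5 - (4)·-1.000 - (-3)·-0.857) / (11) = -0.325
  r = (-6 - (-4)·-1.000 - (2)·-0.455) / (7) = -1.299
Iteration 3:
  p = (6 - (2)·-0.325 - (-1)·-1.299) / (-6) = -0.892
  q = (-5 - (4)·-1.009 - (-3)·-1.299) / (11) = -0.442
  r = (-6 - (-4)·-1.009 - (2)·-0.325) / (7) = -1.341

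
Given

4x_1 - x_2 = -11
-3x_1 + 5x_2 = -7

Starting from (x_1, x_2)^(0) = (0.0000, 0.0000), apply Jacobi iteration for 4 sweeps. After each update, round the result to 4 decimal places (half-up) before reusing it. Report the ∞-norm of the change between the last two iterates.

0.2475

Iteration 1:
  x_1 = (-11 - (-1)·0.0000) / (4) = -2.7500
  x_2 = (-7 - (-3)·0.0000) / (5) = -1.4000
Iteration 2:
  x_1 = (-11 - (-1)·-1.4000) / (4) = -3.1000
  x_2 = (-7 - (-3)·-2.7500) / (5) = -3.0500
Iteration 3:
  x_1 = (-11 - (-1)·-3.0500) / (4) = -3.5125
  x_2 = (-7 - (-3)·-3.1000) / (5) = -3.2600
Iteration 4:
  x_1 = (-11 - (-1)·-3.2600) / (4) = -3.5650
  x_2 = (-7 - (-3)·-3.5125) / (5) = -3.5075
Change: (-0.0525, -0.2475) → max |·| = 0.2475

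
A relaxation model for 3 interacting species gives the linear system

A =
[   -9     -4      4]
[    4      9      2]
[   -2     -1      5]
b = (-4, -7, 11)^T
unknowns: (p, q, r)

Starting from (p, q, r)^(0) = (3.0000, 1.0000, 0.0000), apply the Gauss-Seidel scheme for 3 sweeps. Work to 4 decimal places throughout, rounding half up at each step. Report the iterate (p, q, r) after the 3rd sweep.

(2.4308, -2.4097, 2.6904)

Iteration 1:
  p = (-4 - (-4)·1.0000 - (4)·0.0000) / (-9) = 0.0000
  q = (-7 - (4)·0.0000 - (2)·0.0000) / (9) = -0.7778
  r = (11 - (-2)·0.0000 - (-1)·-0.7778) / (5) = 2.0444
Iteration 2:
  p = (-4 - (-4)·-0.7778 - (4)·2.0444) / (-9) = 1.6988
  q = (-7 - (4)·1.6988 - (2)·2.0444) / (9) = -1.9871
  r = (11 - (-2)·1.6988 - (-1)·-1.9871) / (5) = 2.4821
Iteration 3:
  p = (-4 - (-4)·-1.9871 - (4)·2.4821) / (-9) = 2.4308
  q = (-7 - (4)·2.4308 - (2)·2.4821) / (9) = -2.4097
  r = (11 - (-2)·2.4308 - (-1)·-2.4097) / (5) = 2.6904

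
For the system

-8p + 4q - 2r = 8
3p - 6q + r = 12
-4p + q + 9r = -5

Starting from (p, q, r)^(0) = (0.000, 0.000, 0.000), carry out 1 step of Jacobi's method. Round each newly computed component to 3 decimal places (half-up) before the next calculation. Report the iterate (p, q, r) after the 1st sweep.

(-1.000, -2.000, -0.556)

Iteration 1:
  p = (8 - (4)·0.000 - (-2)·0.000) / (-8) = -1.000
  q = (12 - (3)·0.000 - (1)·0.000) / (-6) = -2.000
  r = (-5 - (-4)·0.000 - (1)·0.000) / (9) = -0.556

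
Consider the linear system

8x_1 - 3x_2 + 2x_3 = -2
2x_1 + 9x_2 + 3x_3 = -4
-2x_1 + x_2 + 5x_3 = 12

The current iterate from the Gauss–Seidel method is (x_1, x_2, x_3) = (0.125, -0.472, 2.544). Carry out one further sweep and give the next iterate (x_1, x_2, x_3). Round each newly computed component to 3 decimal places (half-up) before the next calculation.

(-1.063, -1.056, 2.186)

One sweep:
  x_1 = (-2 - (-3)·-0.472 - (2)·2.544) / (8) = -1.063
  x_2 = (-4 - (2)·-1.063 - (3)·2.544) / (9) = -1.056
  x_3 = (12 - (-2)·-1.063 - (1)·-1.056) / (5) = 2.186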